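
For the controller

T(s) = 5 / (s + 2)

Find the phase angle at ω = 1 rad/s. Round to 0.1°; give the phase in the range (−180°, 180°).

At s = jω = j1:
pole (s+2): 2 + j1 → |·| = √(2²+1²) = √5 ≈ 2.2361, ∠ = arctan(1/2) ≈ 26.57°
∠T = 0.00° − 26.57° = -26.57°

-26.6°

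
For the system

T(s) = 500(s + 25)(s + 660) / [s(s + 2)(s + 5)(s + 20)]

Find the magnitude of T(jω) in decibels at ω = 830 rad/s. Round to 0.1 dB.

At s = jω = j830:
zero (s+25): 25 + j830 → |·| = √(25²+830²) = √689525 ≈ 830.38, ∠ = arctan(830/25) ≈ 88.27°
zero (s+660): 660 + j830 → |·| = √(660²+830²) = √1124500 ≈ 1060.4, ∠ = arctan(830/660) ≈ 51.51°
pole (s+2): 2 + j830 → |·| = √(2²+830²) = √688904 ≈ 830, ∠ = arctan(830/2) ≈ 89.86°
pole (s+5): 5 + j830 → |·| = √(5²+830²) = √688925 ≈ 830.02, ∠ = arctan(830/5) ≈ 89.65°
pole (s+20): 20 + j830 → |·| = √(20²+830²) = √689300 ≈ 830.24, ∠ = arctan(830/20) ≈ 88.62°
pole at origin: |s| = 830, ∠ = 90.00° (in denominator)
|T| = 500 · 8.8053e+05 / 4.7473e+11 ≈ 0.0009274
Gain = 20 log₁₀(0.0009274) ≈ -60.65 dB

-60.7 dB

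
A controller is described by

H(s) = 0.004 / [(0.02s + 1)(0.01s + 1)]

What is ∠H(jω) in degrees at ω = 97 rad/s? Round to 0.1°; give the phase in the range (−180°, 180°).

At ω = 97 rad/s:
pole (1 + j97·0.02) = 1 + j1.94 → |·| ≈ 2.1826, ∠ ≈ 62.73°
pole (1 + j97·0.01) = 1 + j0.97 → |·| ≈ 1.3932, ∠ ≈ 44.13°
∠H = (0°) − (62.73° + 44.13°) = -106.86°

-106.9°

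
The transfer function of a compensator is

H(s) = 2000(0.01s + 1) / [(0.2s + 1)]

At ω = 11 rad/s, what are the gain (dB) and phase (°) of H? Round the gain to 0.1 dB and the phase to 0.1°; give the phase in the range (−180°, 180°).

58.4 dB, -59.3°

At ω = 11 rad/s:
zero (1 + j11·0.01) = 1 + j0.11 → |·| ≈ 1.006, ∠ ≈ 6.28°
pole (1 + j11·0.2) = 1 + j2.2 → |·| ≈ 2.4166, ∠ ≈ 65.56°
|H| = 2000 · 1.006 / (2.4166) ≈ 832.57
Gain = 20 log₁₀(832.57) ≈ 58.41 dB
∠H = (6.28°) − (65.56°) = -59.28°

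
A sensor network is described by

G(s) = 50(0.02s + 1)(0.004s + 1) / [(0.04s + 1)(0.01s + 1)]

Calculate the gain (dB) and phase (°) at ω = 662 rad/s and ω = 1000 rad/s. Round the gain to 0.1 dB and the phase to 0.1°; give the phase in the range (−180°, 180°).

At ω = 662 rad/s:
zero (1 + j662·0.02) = 1 + j13.24 → |·| ≈ 13.278, ∠ ≈ 85.68°
zero (1 + j662·0.004) = 1 + j2.648 → |·| ≈ 2.8305, ∠ ≈ 69.31°
pole (1 + j662·0.04) = 1 + j26.48 → |·| ≈ 26.499, ∠ ≈ 87.84°
pole (1 + j662·0.01) = 1 + j6.62 → |·| ≈ 6.6951, ∠ ≈ 81.41°
|G| = 50 · 13.278 · 2.8305 / (26.499 · 6.6951) ≈ 10.592
Gain = 20 log₁₀(10.592) ≈ 20.50 dB
∠G = (85.68° + 69.31°) − (87.84° + 81.41°) = -14.26°

At ω = 1000 rad/s:
zero (1 + j1000·0.02) = 1 + j20 → |·| ≈ 20.025, ∠ ≈ 87.14°
zero (1 + j1000·0.004) = 1 + j4 → |·| ≈ 4.1231, ∠ ≈ 75.96°
pole (1 + j1000·0.04) = 1 + j40 → |·| ≈ 40.012, ∠ ≈ 88.57°
pole (1 + j1000·0.01) = 1 + j10 → |·| ≈ 10.05, ∠ ≈ 84.29°
|G| = 50 · 20.025 · 4.1231 / (40.012 · 10.05) ≈ 10.266
Gain = 20 log₁₀(10.266) ≈ 20.23 dB
∠G = (87.14° + 75.96°) − (88.57° + 84.29°) = -9.76°

ω = 662: 20.5 dB, -14.3°; ω = 1000: 20.2 dB, -9.8°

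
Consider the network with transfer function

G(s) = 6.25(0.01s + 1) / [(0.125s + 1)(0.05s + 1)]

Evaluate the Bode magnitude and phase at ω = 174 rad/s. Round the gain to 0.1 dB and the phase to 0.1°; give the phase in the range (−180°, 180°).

-23.6 dB, -110.7°

At ω = 174 rad/s:
zero (1 + j174·0.01) = 1 + j1.74 → |·| ≈ 2.0069, ∠ ≈ 60.11°
pole (1 + j174·0.125) = 1 + j21.75 → |·| ≈ 21.773, ∠ ≈ 87.37°
pole (1 + j174·0.05) = 1 + j8.7 → |·| ≈ 8.7573, ∠ ≈ 83.44°
|G| = 6.25 · 2.0069 / (21.773 · 8.7573) ≈ 0.065784
Gain = 20 log₁₀(0.065784) ≈ -23.64 dB
∠G = (60.11°) − (87.37° + 83.44°) = -110.70°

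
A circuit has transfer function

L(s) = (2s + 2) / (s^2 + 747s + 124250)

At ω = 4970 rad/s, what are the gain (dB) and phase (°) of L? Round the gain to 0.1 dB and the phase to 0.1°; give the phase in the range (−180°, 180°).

Substitute s = j4970:
Numerator: 2(j4970) + 2 = 2 + j9940
Denominator: (j4970)^2 + 747(j4970) + 124250 = -24576650 + j3712590
|N| = √(2² + 9940²) ≈ 9940, ∠N ≈ 89.99°
|D| = √(24576650² + 3712590²) ≈ 2.4855e+07, ∠D ≈ 171.41°
|L| = 9940 / 2.4855e+07 ≈ 0.00039992
Gain = 20 log₁₀(0.00039992) ≈ -67.96 dB
∠L = 89.99° − 171.41° = -81.42°

-68.0 dB, -81.4°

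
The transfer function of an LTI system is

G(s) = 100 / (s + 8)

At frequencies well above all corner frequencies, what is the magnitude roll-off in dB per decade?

-20 dB/decade

Each pole contributes −20 dB/decade at high frequency; each zero contributes +20 dB/decade.
Net: 0 zero(s) − 1 pole(s) → -20 dB/decade.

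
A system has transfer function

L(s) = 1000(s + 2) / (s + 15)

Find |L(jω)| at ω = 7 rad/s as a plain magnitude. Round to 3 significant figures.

At s = jω = j7:
zero (s+2): 2 + j7 → |·| = √(2²+7²) = √53 ≈ 7.2801, ∠ = arctan(7/2) ≈ 74.05°
pole (s+15): 15 + j7 → |·| = √(15²+7²) = √274 ≈ 16.553, ∠ = arctan(7/15) ≈ 25.02°
|L| = 1000 · 7.2801 / 16.553 ≈ 439.81

440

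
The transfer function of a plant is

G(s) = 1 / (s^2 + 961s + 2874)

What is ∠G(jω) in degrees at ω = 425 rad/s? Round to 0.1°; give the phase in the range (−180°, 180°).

Substitute s = j425:
Numerator: 1 = 1 + j0
Denominator: (j425)^2 + 961(j425) + 2874 = -177751 + j408425
|N| = √(1² + 0²) ≈ 1, ∠N ≈ 0.00°
|D| = √(177751² + 408425²) ≈ 4.4543e+05, ∠D ≈ 113.52°
∠G = 0.00° − 113.52° = -113.52°

-113.5°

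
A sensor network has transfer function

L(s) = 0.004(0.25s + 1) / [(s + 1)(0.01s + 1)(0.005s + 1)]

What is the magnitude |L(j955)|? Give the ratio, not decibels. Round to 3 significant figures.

At ω = 955 rad/s:
zero (1 + j955·0.25) = 1 + j238.75 → |·| ≈ 238.75, ∠ ≈ 89.76°
pole (1 + j955·1) = 1 + j955 → |·| ≈ 955, ∠ ≈ 89.94°
pole (1 + j955·0.01) = 1 + j9.55 → |·| ≈ 9.6022, ∠ ≈ 84.02°
pole (1 + j955·0.005) = 1 + j4.775 → |·| ≈ 4.8786, ∠ ≈ 78.17°
|L| = 0.004 · 238.75 / (955 · 9.6022 · 4.8786) ≈ 2.1347e-05

2.13e-05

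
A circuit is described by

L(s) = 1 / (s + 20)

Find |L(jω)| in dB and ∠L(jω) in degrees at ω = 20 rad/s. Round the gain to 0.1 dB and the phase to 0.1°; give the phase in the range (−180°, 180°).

-29.0 dB, -45.0°

At s = jω = j20:
pole (s+20): 20 + j20 → |·| = √(20²+20²) = √800 ≈ 28.284, ∠ = arctan(20/20) ≈ 45.00°
|L| = 1 / 28.284 ≈ 0.035356
Gain = 20 log₁₀(0.035356) ≈ -29.03 dB
∠L = 0.00° − 45.00° = -45.00°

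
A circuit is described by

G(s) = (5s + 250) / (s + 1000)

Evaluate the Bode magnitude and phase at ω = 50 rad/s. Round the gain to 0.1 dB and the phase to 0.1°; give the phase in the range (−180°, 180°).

Substitute s = j50:
Numerator: 5(j50) + 250 = 250 + j250
Denominator: (j50) + 1000 = 1000 + j50
|N| = √(250² + 250²) ≈ 353.55, ∠N ≈ 45.00°
|D| = √(1000² + 50²) ≈ 1001.2, ∠D ≈ 2.86°
|G| = 353.55 / 1001.2 ≈ 0.35313
Gain = 20 log₁₀(0.35313) ≈ -9.04 dB
∠G = 45.00° − 2.86° = 42.14°

-9.0 dB, 42.1°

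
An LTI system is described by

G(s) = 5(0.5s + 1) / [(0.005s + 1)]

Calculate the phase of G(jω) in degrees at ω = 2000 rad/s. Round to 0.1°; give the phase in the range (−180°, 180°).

5.7°

At ω = 2000 rad/s:
zero (1 + j2000·0.5) = 1 + j1000 → |·| ≈ 1000, ∠ ≈ 89.94°
pole (1 + j2000·0.005) = 1 + j10 → |·| ≈ 10.05, ∠ ≈ 84.29°
∠G = (89.94°) − (84.29°) = 5.65°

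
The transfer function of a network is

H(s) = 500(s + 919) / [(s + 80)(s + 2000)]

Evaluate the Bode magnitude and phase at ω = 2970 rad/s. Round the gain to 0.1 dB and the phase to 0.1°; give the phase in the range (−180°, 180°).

-16.7 dB, -71.7°

At s = jω = j2970:
zero (s+919): 919 + j2970 → |·| = √(919²+2970²) = √9665461 ≈ 3108.9, ∠ = arctan(2970/919) ≈ 72.81°
pole (s+80): 80 + j2970 → |·| = √(80²+2970²) = √8827300 ≈ 2971.1, ∠ = arctan(2970/80) ≈ 88.46°
pole (s+2000): 2000 + j2970 → |·| = √(2000²+2970²) = √12820900 ≈ 3580.6, ∠ = arctan(2970/2000) ≈ 56.04°
|H| = 500 · 3108.9 / 1.0638e+07 ≈ 0.14612
Gain = 20 log₁₀(0.14612) ≈ -16.71 dB
∠H = 72.81° − 144.50° = -71.69°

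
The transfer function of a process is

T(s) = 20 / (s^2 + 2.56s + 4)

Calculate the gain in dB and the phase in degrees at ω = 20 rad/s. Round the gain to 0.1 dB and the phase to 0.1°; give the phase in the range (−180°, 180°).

At s = jω = j20:
quadratic: (j20)² + 2.56·j20 + 4 = -396 + j51.2 → |·| ≈ 399.3, ∠ ≈ 172.63°
|T| = 20 / 399.3 ≈ 0.050088
Gain = 20 log₁₀(0.050088) ≈ -26.01 dB
∠T = 0.00° − 172.63° = -172.63°

-26.0 dB, -172.6°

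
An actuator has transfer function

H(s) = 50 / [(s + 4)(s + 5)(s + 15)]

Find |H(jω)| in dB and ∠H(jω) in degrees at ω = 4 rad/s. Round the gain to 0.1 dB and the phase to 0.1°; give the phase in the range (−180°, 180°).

-21.0 dB, -98.6°

At s = jω = j4:
pole (s+4): 4 + j4 → |·| = √(4²+4²) = √32 ≈ 5.6569, ∠ = arctan(4/4) ≈ 45.00°
pole (s+5): 5 + j4 → |·| = √(5²+4²) = √41 ≈ 6.4031, ∠ = arctan(4/5) ≈ 38.66°
pole (s+15): 15 + j4 → |·| = √(15²+4²) = √241 ≈ 15.524, ∠ = arctan(4/15) ≈ 14.93°
|H| = 50 / 562.31 ≈ 0.088919
Gain = 20 log₁₀(0.088919) ≈ -21.02 dB
∠H = 0.00° − 98.59° = -98.59°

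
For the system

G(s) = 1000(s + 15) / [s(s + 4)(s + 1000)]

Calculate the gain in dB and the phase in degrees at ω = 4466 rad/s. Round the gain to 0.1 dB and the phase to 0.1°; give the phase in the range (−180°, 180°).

At s = jω = j4466:
zero (s+15): 15 + j4466 → |·| = √(15²+4466²) = √19945381 ≈ 4466, ∠ = arctan(4466/15) ≈ 89.81°
pole (s+4): 4 + j4466 → |·| = √(4²+4466²) = √19945172 ≈ 4466, ∠ = arctan(4466/4) ≈ 89.95°
pole (s+1000): 1000 + j4466 → |·| = √(1000²+4466²) = √20945156 ≈ 4576.6, ∠ = arctan(4466/1000) ≈ 77.38°
pole at origin: |s| = 4466, ∠ = 90.00° (in denominator)
|G| = 1000 · 4466 / 9.1281e+10 ≈ 4.8926e-05
Gain = 20 log₁₀(4.8926e-05) ≈ -86.21 dB
∠G = 89.81° − 257.33° = -167.52°

-86.2 dB, -167.5°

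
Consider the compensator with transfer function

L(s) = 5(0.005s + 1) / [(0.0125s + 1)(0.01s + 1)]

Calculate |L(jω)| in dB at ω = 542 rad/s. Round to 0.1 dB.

-8.3 dB

At ω = 542 rad/s:
zero (1 + j542·0.005) = 1 + j2.71 → |·| ≈ 2.8886, ∠ ≈ 69.75°
pole (1 + j542·0.0125) = 1 + j6.775 → |·| ≈ 6.8484, ∠ ≈ 81.60°
pole (1 + j542·0.01) = 1 + j5.42 → |·| ≈ 5.5115, ∠ ≈ 79.55°
|L| = 5 · 2.8886 / (6.8484 · 5.5115) ≈ 0.38265
Gain = 20 log₁₀(0.38265) ≈ -8.34 dB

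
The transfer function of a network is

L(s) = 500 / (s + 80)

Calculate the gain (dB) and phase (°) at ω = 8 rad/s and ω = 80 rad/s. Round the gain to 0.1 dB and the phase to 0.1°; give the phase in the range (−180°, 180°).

Substitute s = j8:
Numerator: 500 = 500 + j0
Denominator: (j8) + 80 = 80 + j8
|N| = √(500² + 0²) ≈ 500, ∠N ≈ 0.00°
|D| = √(80² + 8²) ≈ 80.399, ∠D ≈ 5.71°
|L| = 500 / 80.399 ≈ 6.219
Gain = 20 log₁₀(6.219) ≈ 15.87 dB
∠L = 0.00° − 5.71° = -5.71°

Substitute s = j80:
Numerator: 500 = 500 + j0
Denominator: (j80) + 80 = 80 + j80
|N| = √(500² + 0²) ≈ 500, ∠N ≈ 0.00°
|D| = √(80² + 80²) ≈ 113.14, ∠D ≈ 45.00°
|L| = 500 / 113.14 ≈ 4.4193
Gain = 20 log₁₀(4.4193) ≈ 12.91 dB
∠L = 0.00° − 45.00° = -45.00°

ω = 8: 15.9 dB, -5.7°; ω = 80: 12.9 dB, -45.0°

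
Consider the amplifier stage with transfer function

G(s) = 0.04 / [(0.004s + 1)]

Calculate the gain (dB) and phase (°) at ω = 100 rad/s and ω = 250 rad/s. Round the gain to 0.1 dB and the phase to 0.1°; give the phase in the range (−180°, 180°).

At ω = 100 rad/s:
pole (1 + j100·0.004) = 1 + j0.4 → |·| ≈ 1.077, ∠ ≈ 21.80°
|G| = 0.04 · 1 / (1.077) ≈ 0.03714
Gain = 20 log₁₀(0.03714) ≈ -28.60 dB
∠G = (0°) − (21.80°) = -21.80°

At ω = 250 rad/s:
pole (1 + j250·0.004) = 1 + j1 → |·| ≈ 1.4142, ∠ ≈ 45.00°
|G| = 0.04 · 1 / (1.4142) ≈ 0.028285
Gain = 20 log₁₀(0.028285) ≈ -30.97 dB
∠G = (0°) − (45.00°) = -45.00°

ω = 100: -28.6 dB, -21.8°; ω = 250: -31.0 dB, -45.0°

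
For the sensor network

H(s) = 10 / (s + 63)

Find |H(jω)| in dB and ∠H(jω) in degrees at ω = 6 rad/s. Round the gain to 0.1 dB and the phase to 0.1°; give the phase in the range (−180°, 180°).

-16.0 dB, -5.4°

Substitute s = j6:
Numerator: 10 = 10 + j0
Denominator: (j6) + 63 = 63 + j6
|N| = √(10² + 0²) ≈ 10, ∠N ≈ 0.00°
|D| = √(63² + 6²) ≈ 63.285, ∠D ≈ 5.44°
|H| = 10 / 63.285 ≈ 0.15802
Gain = 20 log₁₀(0.15802) ≈ -16.03 dB
∠H = 0.00° − 5.44° = -5.44°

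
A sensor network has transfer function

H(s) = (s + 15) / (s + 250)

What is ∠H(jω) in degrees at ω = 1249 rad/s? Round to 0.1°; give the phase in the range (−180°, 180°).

Substitute s = j1249:
Numerator: (j1249) + 15 = 15 + j1249
Denominator: (j1249) + 250 = 250 + j1249
|N| = √(15² + 1249²) ≈ 1249.1, ∠N ≈ 89.31°
|D| = √(250² + 1249²) ≈ 1273.8, ∠D ≈ 78.68°
∠H = 89.31° − 78.68° = 10.63°

10.6°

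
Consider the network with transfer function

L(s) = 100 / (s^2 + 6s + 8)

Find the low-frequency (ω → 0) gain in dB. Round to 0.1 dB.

21.9 dB

L(0) = 100 / 8 = 12.5
20 log₁₀(12.5) ≈ 21.94 dB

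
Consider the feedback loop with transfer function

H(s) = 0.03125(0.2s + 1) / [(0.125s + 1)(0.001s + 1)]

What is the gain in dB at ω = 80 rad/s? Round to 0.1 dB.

At ω = 80 rad/s:
zero (1 + j80·0.2) = 1 + j16 → |·| ≈ 16.031, ∠ ≈ 86.42°
pole (1 + j80·0.125) = 1 + j10 → |·| ≈ 10.05, ∠ ≈ 84.29°
pole (1 + j80·0.001) = 1 + j0.08 → |·| ≈ 1.0032, ∠ ≈ 4.57°
|H| = 0.03125 · 16.031 / (10.05 · 1.0032) ≈ 0.049689
Gain = 20 log₁₀(0.049689) ≈ -26.07 dB

-26.1 dB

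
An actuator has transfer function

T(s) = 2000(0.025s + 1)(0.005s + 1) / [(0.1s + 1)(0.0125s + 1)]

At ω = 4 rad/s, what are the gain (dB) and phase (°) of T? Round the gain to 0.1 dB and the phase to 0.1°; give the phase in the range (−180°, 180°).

At ω = 4 rad/s:
zero (1 + j4·0.025) = 1 + j0.1 → |·| ≈ 1.005, ∠ ≈ 5.71°
zero (1 + j4·0.005) = 1 + j0.02 → |·| ≈ 1.0002, ∠ ≈ 1.15°
pole (1 + j4·0.1) = 1 + j0.4 → |·| ≈ 1.077, ∠ ≈ 21.80°
pole (1 + j4·0.0125) = 1 + j0.05 → |·| ≈ 1.0012, ∠ ≈ 2.86°
|T| = 2000 · 1.005 · 1.0002 / (1.077 · 1.0012) ≈ 1864.4
Gain = 20 log₁₀(1864.4) ≈ 65.41 dB
∠T = (5.71° + 1.15°) − (21.80° + 2.86°) = -17.80°

65.4 dB, -17.8°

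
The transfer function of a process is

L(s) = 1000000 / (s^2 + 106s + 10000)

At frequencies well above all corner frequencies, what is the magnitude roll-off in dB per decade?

-40 dB/decade

Each pole contributes −20 dB/decade at high frequency; each zero contributes +20 dB/decade.
Net: 0 zero(s) − 2 pole(s) → -40 dB/decade.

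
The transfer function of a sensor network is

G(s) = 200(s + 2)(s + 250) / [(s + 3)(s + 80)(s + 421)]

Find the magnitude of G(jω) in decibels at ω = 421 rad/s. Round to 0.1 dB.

At s = jω = j421:
zero (s+2): 2 + j421 → |·| = √(2²+421²) = √177245 ≈ 421, ∠ = arctan(421/2) ≈ 89.73°
zero (s+250): 250 + j421 → |·| = √(250²+421²) = √239741 ≈ 489.63, ∠ = arctan(421/250) ≈ 59.30°
pole (s+3): 3 + j421 → |·| = √(3²+421²) = √177250 ≈ 421.01, ∠ = arctan(421/3) ≈ 89.59°
pole (s+80): 80 + j421 → |·| = √(80²+421²) = √183641 ≈ 428.53, ∠ = arctan(421/80) ≈ 79.24°
pole (s+421): 421 + j421 → |·| = √(421²+421²) = √354482 ≈ 595.38, ∠ = arctan(421/421) ≈ 45.00°
|G| = 200 · 2.0613e+05 / 1.0742e+08 ≈ 0.38378
Gain = 20 log₁₀(0.38378) ≈ -8.32 dB

-8.3 dB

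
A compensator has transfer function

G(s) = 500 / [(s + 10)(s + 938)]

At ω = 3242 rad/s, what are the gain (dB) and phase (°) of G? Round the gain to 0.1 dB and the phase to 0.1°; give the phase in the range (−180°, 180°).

-86.8 dB, -163.7°

At s = jω = j3242:
pole (s+10): 10 + j3242 → |·| = √(10²+3242²) = √10510664 ≈ 3242, ∠ = arctan(3242/10) ≈ 89.82°
pole (s+938): 938 + j3242 → |·| = √(938²+3242²) = √11390408 ≈ 3375, ∠ = arctan(3242/938) ≈ 73.86°
|G| = 500 / 1.0942e+07 ≈ 4.5695e-05
Gain = 20 log₁₀(4.5695e-05) ≈ -86.80 dB
∠G = 0.00° − 163.68° = -163.68°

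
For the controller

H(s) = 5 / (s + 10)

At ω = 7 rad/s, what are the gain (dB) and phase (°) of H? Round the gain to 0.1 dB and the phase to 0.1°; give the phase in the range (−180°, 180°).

At s = jω = j7:
pole (s+10): 10 + j7 → |·| = √(10²+7²) = √149 ≈ 12.207, ∠ = arctan(7/10) ≈ 34.99°
|H| = 5 / 12.207 ≈ 0.4096
Gain = 20 log₁₀(0.4096) ≈ -7.75 dB
∠H = 0.00° − 34.99° = -34.99°

-7.8 dB, -35.0°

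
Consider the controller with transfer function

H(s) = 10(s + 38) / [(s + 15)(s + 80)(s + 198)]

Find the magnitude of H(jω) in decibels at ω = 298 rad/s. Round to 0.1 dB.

-80.8 dB

At s = jω = j298:
zero (s+38): 38 + j298 → |·| = √(38²+298²) = √90248 ≈ 300.41, ∠ = arctan(298/38) ≈ 82.73°
pole (s+15): 15 + j298 → |·| = √(15²+298²) = √89029 ≈ 298.38, ∠ = arctan(298/15) ≈ 87.12°
pole (s+80): 80 + j298 → |·| = √(80²+298²) = √95204 ≈ 308.55, ∠ = arctan(298/80) ≈ 74.97°
pole (s+198): 198 + j298 → |·| = √(198²+298²) = √128008 ≈ 357.78, ∠ = arctan(298/198) ≈ 56.40°
|H| = 10 · 300.41 / 3.2939e+07 ≈ 9.1202e-05
Gain = 20 log₁₀(9.1202e-05) ≈ -80.80 dB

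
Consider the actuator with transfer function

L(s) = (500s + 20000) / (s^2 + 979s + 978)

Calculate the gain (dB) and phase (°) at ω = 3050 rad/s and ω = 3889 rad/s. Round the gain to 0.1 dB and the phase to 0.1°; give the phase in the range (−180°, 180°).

Substitute s = j3050:
Numerator: 500(j3050) + 20000 = 20000 + j1525000
Denominator: (j3050)^2 + 979(j3050) + 978 = -9301522 + j2985950
|N| = √(20000² + 1525000²) ≈ 1.5251e+06, ∠N ≈ 89.25°
|D| = √(9301522² + 2985950²) ≈ 9.769e+06, ∠D ≈ 162.20°
|L| = 1.5251e+06 / 9.769e+06 ≈ 0.15612
Gain = 20 log₁₀(0.15612) ≈ -16.13 dB
∠L = 89.25° − 162.20° = -72.95°

Substitute s = j3889:
Numerator: 500(j3889) + 20000 = 20000 + j1944500
Denominator: (j3889)^2 + 979(j3889) + 978 = -15123343 + j3807331
|N| = √(20000² + 1944500²) ≈ 1.9446e+06, ∠N ≈ 89.41°
|D| = √(15123343² + 3807331²) ≈ 1.5595e+07, ∠D ≈ 165.87°
|L| = 1.9446e+06 / 1.5595e+07 ≈ 0.12469
Gain = 20 log₁₀(0.12469) ≈ -18.08 dB
∠L = 89.41° − 165.87° = -76.46°

ω = 3050: -16.1 dB, -73.0°; ω = 3889: -18.1 dB, -76.5°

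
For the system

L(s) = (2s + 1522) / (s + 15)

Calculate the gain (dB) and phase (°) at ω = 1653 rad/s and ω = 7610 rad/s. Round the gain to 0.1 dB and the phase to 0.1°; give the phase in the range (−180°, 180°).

Substitute s = j1653:
Numerator: 2(j1653) + 1522 = 1522 + j3306
Denominator: (j1653) + 15 = 15 + j1653
|N| = √(1522² + 3306²) ≈ 3639.5, ∠N ≈ 65.28°
|D| = √(15² + 1653²) ≈ 1653.1, ∠D ≈ 89.48°
|L| = 3639.5 / 1653.1 ≈ 2.2016
Gain = 20 log₁₀(2.2016) ≈ 6.85 dB
∠L = 65.28° − 89.48° = -24.20°

Substitute s = j7610:
Numerator: 2(j7610) + 1522 = 1522 + j15220
Denominator: (j7610) + 15 = 15 + j7610
|N| = √(1522² + 15220²) ≈ 15296, ∠N ≈ 84.29°
|D| = √(15² + 7610²) ≈ 7610, ∠D ≈ 89.89°
|L| = 15296 / 7610 ≈ 2.01
Gain = 20 log₁₀(2.01) ≈ 6.06 dB
∠L = 84.29° − 89.89° = -5.60°

ω = 1653: 6.9 dB, -24.2°; ω = 7610: 6.1 dB, -5.6°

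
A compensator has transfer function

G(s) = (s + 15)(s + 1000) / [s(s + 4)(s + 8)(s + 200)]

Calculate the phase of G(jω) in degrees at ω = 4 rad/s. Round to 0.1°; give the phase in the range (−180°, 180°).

-147.6°

At s = jω = j4:
zero (s+15): 15 + j4 → |·| = √(15²+4²) = √241 ≈ 15.524, ∠ = arctan(4/15) ≈ 14.93°
zero (s+1000): 1000 + j4 → |·| = √(1000²+4²) = √1000016 ≈ 1000, ∠ = arctan(4/1000) ≈ 0.23°
pole (s+4): 4 + j4 → |·| = √(4²+4²) = √32 ≈ 5.6569, ∠ = arctan(4/4) ≈ 45.00°
pole (s+8): 8 + j4 → |·| = √(8²+4²) = √80 ≈ 8.9443, ∠ = arctan(4/8) ≈ 26.57°
pole (s+200): 200 + j4 → |·| = √(200²+4²) = √40016 ≈ 200.04, ∠ = arctan(4/200) ≈ 1.15°
pole at origin: |s| = 4, ∠ = 90.00° (in denominator)
∠G = 15.16° − 162.72° = -147.56°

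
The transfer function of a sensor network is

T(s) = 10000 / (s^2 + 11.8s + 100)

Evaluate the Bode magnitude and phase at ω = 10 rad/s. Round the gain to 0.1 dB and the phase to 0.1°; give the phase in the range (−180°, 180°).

38.6 dB, -90.0°

At s = jω = j10:
quadratic: (j10)² + 11.8·j10 + 100 = 0 + j118 → |·| ≈ 118, ∠ ≈ 90.00°
|T| = 10000 / 118 ≈ 84.746
Gain = 20 log₁₀(84.746) ≈ 38.56 dB
∠T = 0.00° − 90.00° = -90.00°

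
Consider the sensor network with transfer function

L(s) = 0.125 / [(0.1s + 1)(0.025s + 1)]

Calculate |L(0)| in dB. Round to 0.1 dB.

L(0) = 0.125 · 1 / 1 = 0.125
20 log₁₀(0.125) ≈ -18.06 dB

-18.1 dB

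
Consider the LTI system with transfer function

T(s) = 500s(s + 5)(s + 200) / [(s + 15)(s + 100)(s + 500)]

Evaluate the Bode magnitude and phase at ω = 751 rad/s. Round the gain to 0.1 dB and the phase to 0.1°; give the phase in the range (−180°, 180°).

At s = jω = j751:
zero (s+5): 5 + j751 → |·| = √(5²+751²) = √564026 ≈ 751.02, ∠ = arctan(751/5) ≈ 89.62°
zero (s+200): 200 + j751 → |·| = √(200²+751²) = √604001 ≈ 777.18, ∠ = arctan(751/200) ≈ 75.09°
zero at origin: s = j751 → |·| = 751, ∠ = 90.00°
pole (s+15): 15 + j751 → |·| = √(15²+751²) = √564226 ≈ 751.15, ∠ = arctan(751/15) ≈ 88.86°
pole (s+100): 100 + j751 → |·| = √(100²+751²) = √574001 ≈ 757.63, ∠ = arctan(751/100) ≈ 82.42°
pole (s+500): 500 + j751 → |·| = √(500²+751²) = √814001 ≈ 902.22, ∠ = arctan(751/500) ≈ 56.35°
|T| = 500 · 4.3834e+08 / 5.1345e+08 ≈ 426.86
Gain = 20 log₁₀(426.86) ≈ 52.61 dB
∠T = 254.71° − 227.63° = 27.08°

52.6 dB, 27.1°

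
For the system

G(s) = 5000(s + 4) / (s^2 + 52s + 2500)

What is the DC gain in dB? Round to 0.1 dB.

18.1 dB

G(0) = 5000·4 / 2500 = 8
20 log₁₀(8) ≈ 18.06 dB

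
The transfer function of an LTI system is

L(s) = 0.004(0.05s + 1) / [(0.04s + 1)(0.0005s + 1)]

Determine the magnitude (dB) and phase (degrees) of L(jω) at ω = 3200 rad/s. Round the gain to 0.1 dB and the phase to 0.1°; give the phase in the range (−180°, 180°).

At ω = 3200 rad/s:
zero (1 + j3200·0.05) = 1 + j160 → |·| ≈ 160, ∠ ≈ 89.64°
pole (1 + j3200·0.04) = 1 + j128 → |·| ≈ 128, ∠ ≈ 89.55°
pole (1 + j3200·0.0005) = 1 + j1.6 → |·| ≈ 1.8868, ∠ ≈ 57.99°
|L| = 0.004 · 160 / (128 · 1.8868) ≈ 0.00265
Gain = 20 log₁₀(0.00265) ≈ -51.54 dB
∠L = (89.64°) − (89.55° + 57.99°) = -57.90°

-51.5 dB, -57.9°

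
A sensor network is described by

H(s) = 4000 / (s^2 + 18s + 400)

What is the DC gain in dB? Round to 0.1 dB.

20.0 dB

H(0) = 4000 / 400 = 10
20 log₁₀(10) ≈ 20.00 dB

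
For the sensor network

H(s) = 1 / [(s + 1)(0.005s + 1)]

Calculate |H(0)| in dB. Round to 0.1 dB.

H(0) = 1 · 1 / 1 = 1
20 log₁₀(1) ≈ 0.00 dB

0.0 dB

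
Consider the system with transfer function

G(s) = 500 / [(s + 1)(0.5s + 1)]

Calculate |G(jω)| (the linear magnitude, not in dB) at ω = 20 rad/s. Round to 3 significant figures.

At ω = 20 rad/s:
pole (1 + j20·1) = 1 + j20 → |·| ≈ 20.025, ∠ ≈ 87.14°
pole (1 + j20·0.5) = 1 + j10 → |·| ≈ 10.05, ∠ ≈ 84.29°
|G| = 500 · 1 / (20.025 · 10.05) ≈ 2.4845

2.48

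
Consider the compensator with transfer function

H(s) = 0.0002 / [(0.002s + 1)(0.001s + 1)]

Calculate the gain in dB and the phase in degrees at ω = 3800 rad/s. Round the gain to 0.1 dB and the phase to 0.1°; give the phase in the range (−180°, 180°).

-103.6 dB, -157.8°

At ω = 3800 rad/s:
pole (1 + j3800·0.002) = 1 + j7.6 → |·| ≈ 7.6655, ∠ ≈ 82.50°
pole (1 + j3800·0.001) = 1 + j3.8 → |·| ≈ 3.9294, ∠ ≈ 75.26°
|H| = 0.0002 · 1 / (7.6655 · 3.9294) ≈ 6.6399e-06
Gain = 20 log₁₀(6.6399e-06) ≈ -103.56 dB
∠H = (0°) − (82.50° + 75.26°) = -157.76°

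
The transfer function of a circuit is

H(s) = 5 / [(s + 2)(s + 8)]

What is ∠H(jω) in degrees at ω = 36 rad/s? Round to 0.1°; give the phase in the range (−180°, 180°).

At s = jω = j36:
pole (s+2): 2 + j36 → |·| = √(2²+36²) = √1300 ≈ 36.056, ∠ = arctan(36/2) ≈ 86.82°
pole (s+8): 8 + j36 → |·| = √(8²+36²) = √1360 ≈ 36.878, ∠ = arctan(36/8) ≈ 77.47°
∠H = 0.00° − 164.29° = -164.29°

-164.3°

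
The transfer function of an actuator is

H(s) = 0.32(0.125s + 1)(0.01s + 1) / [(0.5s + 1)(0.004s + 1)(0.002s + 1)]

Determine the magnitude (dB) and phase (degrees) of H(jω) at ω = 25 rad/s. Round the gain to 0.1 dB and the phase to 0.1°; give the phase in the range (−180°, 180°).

At ω = 25 rad/s:
zero (1 + j25·0.125) = 1 + j3.125 → |·| ≈ 3.2811, ∠ ≈ 72.26°
zero (1 + j25·0.01) = 1 + j0.25 → |·| ≈ 1.0308, ∠ ≈ 14.04°
pole (1 + j25·0.5) = 1 + j12.5 → |·| ≈ 12.54, ∠ ≈ 85.43°
pole (1 + j25·0.004) = 1 + j0.1 → |·| ≈ 1.005, ∠ ≈ 5.71°
pole (1 + j25·0.002) = 1 + j0.05 → |·| ≈ 1.0012, ∠ ≈ 2.86°
|H| = 0.32 · 3.2811 · 1.0308 / (12.54 · 1.005 · 1.0012) ≈ 0.085775
Gain = 20 log₁₀(0.085775) ≈ -21.33 dB
∠H = (72.26° + 14.04°) − (85.43° + 5.71° + 2.86°) = -7.70°

-21.3 dB, -7.7°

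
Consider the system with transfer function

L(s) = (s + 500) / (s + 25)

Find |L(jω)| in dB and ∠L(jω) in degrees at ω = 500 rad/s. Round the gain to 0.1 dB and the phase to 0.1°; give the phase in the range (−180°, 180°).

3.0 dB, -42.1°

Substitute s = j500:
Numerator: (j500) + 500 = 500 + j500
Denominator: (j500) + 25 = 25 + j500
|N| = √(500² + 500²) ≈ 707.11, ∠N ≈ 45.00°
|D| = √(25² + 500²) ≈ 500.62, ∠D ≈ 87.14°
|L| = 707.11 / 500.62 ≈ 1.4125
Gain = 20 log₁₀(1.4125) ≈ 3.00 dB
∠L = 45.00° − 87.14° = -42.14°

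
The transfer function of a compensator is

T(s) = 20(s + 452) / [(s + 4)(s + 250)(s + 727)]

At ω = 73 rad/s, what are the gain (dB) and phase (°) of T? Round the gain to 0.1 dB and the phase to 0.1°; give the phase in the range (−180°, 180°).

At s = jω = j73:
zero (s+452): 452 + j73 → |·| = √(452²+73²) = √209633 ≈ 457.86, ∠ = arctan(73/452) ≈ 9.17°
pole (s+4): 4 + j73 → |·| = √(4²+73²) = √5345 ≈ 73.11, ∠ = arctan(73/4) ≈ 86.86°
pole (s+250): 250 + j73 → |·| = √(250²+73²) = √67829 ≈ 260.44, ∠ = arctan(73/250) ≈ 16.28°
pole (s+727): 727 + j73 → |·| = √(727²+73²) = √533858 ≈ 730.66, ∠ = arctan(73/727) ≈ 5.73°
|T| = 20 · 457.86 / 1.3912e+07 ≈ 0.00065822
Gain = 20 log₁₀(0.00065822) ≈ -63.63 dB
∠T = 9.17° − 108.87° = -99.70°

-63.6 dB, -99.7°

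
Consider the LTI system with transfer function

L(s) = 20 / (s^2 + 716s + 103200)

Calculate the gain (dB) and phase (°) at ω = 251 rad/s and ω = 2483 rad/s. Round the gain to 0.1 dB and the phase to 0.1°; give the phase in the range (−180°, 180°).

Substitute s = j251:
Numerator: 20 = 20 + j0
Denominator: (j251)^2 + 716(j251) + 103200 = 40199 + j179716
|N| = √(20² + 0²) ≈ 20, ∠N ≈ 0.00°
|D| = √(40199² + 179716²) ≈ 1.8416e+05, ∠D ≈ 77.39°
|L| = 20 / 1.8416e+05 ≈ 0.0001086
Gain = 20 log₁₀(0.0001086) ≈ -79.28 dB
∠L = 0.00° − 77.39° = -77.39°

Substitute s = j2483:
Numerator: 20 = 20 + j0
Denominator: (j2483)^2 + 716(j2483) + 103200 = -6062089 + j1777828
|N| = √(20² + 0²) ≈ 20, ∠N ≈ 0.00°
|D| = √(6062089² + 1777828²) ≈ 6.3174e+06, ∠D ≈ 163.66°
|L| = 20 / 6.3174e+06 ≈ 3.1659e-06
Gain = 20 log₁₀(3.1659e-06) ≈ -109.99 dB
∠L = 0.00° − 163.66° = -163.66°

ω = 251: -79.3 dB, -77.4°; ω = 2483: -110.0 dB, -163.7°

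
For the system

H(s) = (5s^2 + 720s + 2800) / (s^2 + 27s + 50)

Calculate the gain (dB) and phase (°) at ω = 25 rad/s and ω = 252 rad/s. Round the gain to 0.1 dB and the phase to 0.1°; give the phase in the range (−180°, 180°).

ω = 25: 26.2 dB, -39.4°; ω = 252: 15.1 dB, -23.8°

Substitute s = j25:
Numerator: 5(j25)^2 + 720(j25) + 2800 = -325 + j18000
Denominator: (j25)^2 + 27(j25) + 50 = -575 + j675
|N| = √(325² + 18000²) ≈ 18003, ∠N ≈ 91.03°
|D| = √(575² + 675²) ≈ 886.71, ∠D ≈ 130.43°
|H| = 18003 / 886.71 ≈ 20.303
Gain = 20 log₁₀(20.303) ≈ 26.15 dB
∠H = 91.03° − 130.43° = -39.40°

Substitute s = j252:
Numerator: 5(j252)^2 + 720(j252) + 2800 = -314720 + j181440
Denominator: (j252)^2 + 27(j252) + 50 = -63454 + j6804
|N| = √(314720² + 181440²) ≈ 3.6328e+05, ∠N ≈ 150.04°
|D| = √(63454² + 6804²) ≈ 63818, ∠D ≈ 173.88°
|H| = 3.6328e+05 / 63818 ≈ 5.6924
Gain = 20 log₁₀(5.6924) ≈ 15.11 dB
∠H = 150.04° − 173.88° = -23.84°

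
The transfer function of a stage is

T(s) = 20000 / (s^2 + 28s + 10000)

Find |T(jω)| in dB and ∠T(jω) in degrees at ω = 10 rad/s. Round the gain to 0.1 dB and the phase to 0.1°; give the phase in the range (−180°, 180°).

At s = jω = j10:
quadratic: (j10)² + 28·j10 + 10000 = 9900 + j280 → |·| ≈ 9904, ∠ ≈ 1.62°
|T| = 20000 / 9904 ≈ 2.0194
Gain = 20 log₁₀(2.0194) ≈ 6.10 dB
∠T = 0.00° − 1.62° = -1.62°

6.1 dB, -1.6°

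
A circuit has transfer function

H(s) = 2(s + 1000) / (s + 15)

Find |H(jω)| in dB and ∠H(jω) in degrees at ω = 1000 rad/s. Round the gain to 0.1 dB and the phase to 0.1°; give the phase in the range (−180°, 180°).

At s = jω = j1000:
zero (s+1000): 1000 + j1000 → |·| = √(1000²+1000²) = √2000000 ≈ 1414.2, ∠ = arctan(1000/1000) ≈ 45.00°
pole (s+15): 15 + j1000 → |·| = √(15²+1000²) = √1000225 ≈ 1000.1, ∠ = arctan(1000/15) ≈ 89.14°
|H| = 2 · 1414.2 / 1000.1 ≈ 2.8281
Gain = 20 log₁₀(2.8281) ≈ 9.03 dB
∠H = 45.00° − 89.14° = -44.14°

9.0 dB, -44.1°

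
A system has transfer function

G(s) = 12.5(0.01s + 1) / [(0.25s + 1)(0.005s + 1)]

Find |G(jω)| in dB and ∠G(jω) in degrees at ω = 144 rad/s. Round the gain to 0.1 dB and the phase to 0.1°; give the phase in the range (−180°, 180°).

At ω = 144 rad/s:
zero (1 + j144·0.01) = 1 + j1.44 → |·| ≈ 1.7532, ∠ ≈ 55.22°
pole (1 + j144·0.25) = 1 + j36 → |·| ≈ 36.014, ∠ ≈ 88.41°
pole (1 + j144·0.005) = 1 + j0.72 → |·| ≈ 1.2322, ∠ ≈ 35.75°
|G| = 12.5 · 1.7532 / (36.014 · 1.2322) ≈ 0.49384
Gain = 20 log₁₀(0.49384) ≈ -6.13 dB
∠G = (55.22°) − (88.41° + 35.75°) = -68.94°

-6.1 dB, -68.9°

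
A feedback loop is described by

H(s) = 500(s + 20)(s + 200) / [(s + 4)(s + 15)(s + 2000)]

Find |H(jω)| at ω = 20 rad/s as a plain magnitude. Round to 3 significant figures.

At s = jω = j20:
zero (s+20): 20 + j20 → |·| = √(20²+20²) = √800 ≈ 28.284, ∠ = arctan(20/20) ≈ 45.00°
zero (s+200): 200 + j20 → |·| = √(200²+20²) = √40400 ≈ 201, ∠ = arctan(20/200) ≈ 5.71°
pole (s+4): 4 + j20 → |·| = √(4²+20²) = √416 ≈ 20.396, ∠ = arctan(20/4) ≈ 78.69°
pole (s+15): 15 + j20 → |·| = √(15²+20²) = √625 ≈ 25, ∠ = arctan(20/15) ≈ 53.13°
pole (s+2000): 2000 + j20 → |·| = √(2000²+20²) = √4000400 ≈ 2000.1, ∠ = arctan(20/2000) ≈ 0.57°
|H| = 500 · 5685.1 / 1.0199e+06 ≈ 2.7871

2.79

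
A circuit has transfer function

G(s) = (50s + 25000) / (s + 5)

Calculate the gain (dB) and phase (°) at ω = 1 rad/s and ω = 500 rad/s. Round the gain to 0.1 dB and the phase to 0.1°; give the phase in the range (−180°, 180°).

Substitute s = j1:
Numerator: 50(j1) + 25000 = 25000 + j50
Denominator: (j1) + 5 = 5 + j1
|N| = √(25000² + 50²) ≈ 25000, ∠N ≈ 0.11°
|D| = √(5² + 1²) ≈ 5.099, ∠D ≈ 11.31°
|G| = 25000 / 5.099 ≈ 4902.9
Gain = 20 log₁₀(4902.9) ≈ 73.81 dB
∠G = 0.11° − 11.31° = -11.20°

Substitute s = j500:
Numerator: 50(j500) + 25000 = 25000 + j25000
Denominator: (j500) + 5 = 5 + j500
|N| = √(25000² + 25000²) ≈ 35355, ∠N ≈ 45.00°
|D| = √(5² + 500²) ≈ 500.02, ∠D ≈ 89.43°
|G| = 35355 / 500.02 ≈ 70.707
Gain = 20 log₁₀(70.707) ≈ 36.99 dB
∠G = 45.00° − 89.43° = -44.43°

ω = 1: 73.8 dB, -11.2°; ω = 500: 37.0 dB, -44.4°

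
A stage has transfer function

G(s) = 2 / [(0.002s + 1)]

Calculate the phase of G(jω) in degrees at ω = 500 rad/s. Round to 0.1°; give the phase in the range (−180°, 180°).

-45.0°

At ω = 500 rad/s:
pole (1 + j500·0.002) = 1 + j1 → |·| ≈ 1.4142, ∠ ≈ 45.00°
∠G = (0°) − (45.00°) = -45.00°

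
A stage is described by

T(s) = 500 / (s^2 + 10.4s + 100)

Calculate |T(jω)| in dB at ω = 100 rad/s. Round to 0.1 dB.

At s = jω = j100:
quadratic: (j100)² + 10.4·j100 + 100 = -9900 + j1040 → |·| ≈ 9954.5, ∠ ≈ 174.00°
|T| = 500 / 9954.5 ≈ 0.050229
Gain = 20 log₁₀(0.050229) ≈ -25.98 dB

-26.0 dB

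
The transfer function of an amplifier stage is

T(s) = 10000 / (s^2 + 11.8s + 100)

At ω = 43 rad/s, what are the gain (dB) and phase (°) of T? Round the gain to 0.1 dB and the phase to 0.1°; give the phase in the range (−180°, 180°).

At s = jω = j43:
quadratic: (j43)² + 11.8·j43 + 100 = -1749 + j507.4 → |·| ≈ 1821.1, ∠ ≈ 163.82°
|T| = 10000 / 1821.1 ≈ 5.4912
Gain = 20 log₁₀(5.4912) ≈ 14.79 dB
∠T = 0.00° − 163.82° = -163.82°

14.8 dB, -163.8°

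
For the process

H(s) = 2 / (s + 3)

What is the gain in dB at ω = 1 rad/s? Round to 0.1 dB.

-4.0 dB

At s = jω = j1:
pole (s+3): 3 + j1 → |·| = √(3²+1²) = √10 ≈ 3.1623, ∠ = arctan(1/3) ≈ 18.43°
|H| = 2 / 3.1623 ≈ 0.63245
Gain = 20 log₁₀(0.63245) ≈ -3.98 dB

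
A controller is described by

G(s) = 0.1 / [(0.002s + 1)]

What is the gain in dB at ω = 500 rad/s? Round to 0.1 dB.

At ω = 500 rad/s:
pole (1 + j500·0.002) = 1 + j1 → |·| ≈ 1.4142, ∠ ≈ 45.00°
|G| = 0.1 · 1 / (1.4142) ≈ 0.070711
Gain = 20 log₁₀(0.070711) ≈ -23.01 dB

-23.0 dB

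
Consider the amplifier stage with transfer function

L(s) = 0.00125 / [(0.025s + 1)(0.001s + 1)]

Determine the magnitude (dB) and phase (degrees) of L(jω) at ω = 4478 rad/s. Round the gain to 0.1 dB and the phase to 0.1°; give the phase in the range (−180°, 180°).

At ω = 4478 rad/s:
pole (1 + j4478·0.025) = 1 + j111.95 → |·| ≈ 111.95, ∠ ≈ 89.49°
pole (1 + j4478·0.001) = 1 + j4.478 → |·| ≈ 4.5883, ∠ ≈ 77.41°
|L| = 0.00125 · 1 / (111.95 · 4.5883) ≈ 2.4335e-06
Gain = 20 log₁₀(2.4335e-06) ≈ -112.28 dB
∠L = (0°) − (89.49° + 77.41°) = -166.90°

-112.3 dB, -166.9°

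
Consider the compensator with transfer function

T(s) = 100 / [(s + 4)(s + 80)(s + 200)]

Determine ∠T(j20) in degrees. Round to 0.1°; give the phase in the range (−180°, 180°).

At s = jω = j20:
pole (s+4): 4 + j20 → |·| = √(4²+20²) = √416 ≈ 20.396, ∠ = arctan(20/4) ≈ 78.69°
pole (s+80): 80 + j20 → |·| = √(80²+20²) = √6800 ≈ 82.462, ∠ = arctan(20/80) ≈ 14.04°
pole (s+200): 200 + j20 → |·| = √(200²+20²) = √40400 ≈ 201, ∠ = arctan(20/200) ≈ 5.71°
∠T = 0.00° − 98.44° = -98.44°

-98.4°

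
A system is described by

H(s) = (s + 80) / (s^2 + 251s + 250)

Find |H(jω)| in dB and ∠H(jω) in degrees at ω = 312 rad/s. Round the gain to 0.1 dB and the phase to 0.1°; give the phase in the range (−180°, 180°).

-51.8 dB, -65.5°

Substitute s = j312:
Numerator: (j312) + 80 = 80 + j312
Denominator: (j312)^2 + 251(j312) + 250 = -97094 + j78312
|N| = √(80² + 312²) ≈ 322.09, ∠N ≈ 75.62°
|D| = √(97094² + 78312²) ≈ 1.2474e+05, ∠D ≈ 141.11°
|H| = 322.09 / 1.2474e+05 ≈ 0.0025821
Gain = 20 log₁₀(0.0025821) ≈ -51.76 dB
∠H = 75.62° − 141.11° = -65.49°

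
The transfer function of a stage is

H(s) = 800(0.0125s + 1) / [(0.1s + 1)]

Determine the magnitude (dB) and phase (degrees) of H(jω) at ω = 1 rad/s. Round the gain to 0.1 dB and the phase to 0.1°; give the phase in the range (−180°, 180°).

At ω = 1 rad/s:
zero (1 + j1·0.0125) = 1 + j0.0125 → |·| ≈ 1.0001, ∠ ≈ 0.72°
pole (1 + j1·0.1) = 1 + j0.1 → |·| ≈ 1.005, ∠ ≈ 5.71°
|H| = 800 · 1.0001 / (1.005) ≈ 796.1
Gain = 20 log₁₀(796.1) ≈ 58.02 dB
∠H = (0.72°) − (5.71°) = -4.99°

58.0 dB, -5.0°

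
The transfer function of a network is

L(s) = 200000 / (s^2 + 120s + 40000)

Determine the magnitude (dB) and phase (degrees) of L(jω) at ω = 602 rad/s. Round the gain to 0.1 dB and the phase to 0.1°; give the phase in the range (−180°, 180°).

-4.4 dB, -167.4°

At s = jω = j602:
quadratic: (j602)² + 120·j602 + 40000 = -322404 + j72240 → |·| ≈ 3.304e+05, ∠ ≈ 167.37°
|L| = 200000 / 3.304e+05 ≈ 0.60533
Gain = 20 log₁₀(0.60533) ≈ -4.36 dB
∠L = 0.00° − 167.37° = -167.37°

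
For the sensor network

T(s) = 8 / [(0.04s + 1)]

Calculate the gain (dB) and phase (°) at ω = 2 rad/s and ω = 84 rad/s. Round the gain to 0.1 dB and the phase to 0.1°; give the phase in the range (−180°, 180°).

At ω = 2 rad/s:
pole (1 + j2·0.04) = 1 + j0.08 → |·| ≈ 1.0032, ∠ ≈ 4.57°
|T| = 8 · 1 / (1.0032) ≈ 7.9745
Gain = 20 log₁₀(7.9745) ≈ 18.03 dB
∠T = (0°) − (4.57°) = -4.57°

At ω = 84 rad/s:
pole (1 + j84·0.04) = 1 + j3.36 → |·| ≈ 3.5057, ∠ ≈ 73.43°
|T| = 8 · 1 / (3.5057) ≈ 2.282
Gain = 20 log₁₀(2.282) ≈ 7.17 dB
∠T = (0°) − (73.43°) = -73.43°

ω = 2: 18.0 dB, -4.6°; ω = 84: 7.2 dB, -73.4°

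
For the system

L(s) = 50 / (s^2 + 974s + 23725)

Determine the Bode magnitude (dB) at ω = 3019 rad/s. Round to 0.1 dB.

-105.6 dB

Substitute s = j3019:
Numerator: 50 = 50 + j0
Denominator: (j3019)^2 + 974(j3019) + 23725 = -9090636 + j2940506
|N| = √(50² + 0²) ≈ 50, ∠N ≈ 0.00°
|D| = √(9090636² + 2940506²) ≈ 9.5544e+06, ∠D ≈ 162.08°
|L| = 50 / 9.5544e+06 ≈ 5.2332e-06
Gain = 20 log₁₀(5.2332e-06) ≈ -105.62 dB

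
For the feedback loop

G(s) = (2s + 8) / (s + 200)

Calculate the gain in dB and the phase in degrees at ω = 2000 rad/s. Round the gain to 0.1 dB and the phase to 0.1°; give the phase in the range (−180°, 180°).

Substitute s = j2000:
Numerator: 2(j2000) + 8 = 8 + j4000
Denominator: (j2000) + 200 = 200 + j2000
|N| = √(8² + 4000²) ≈ 4000, ∠N ≈ 89.89°
|D| = √(200² + 2000²) ≈ 2010, ∠D ≈ 84.29°
|G| = 4000 / 2010 ≈ 1.99
Gain = 20 log₁₀(1.99) ≈ 5.98 dB
∠G = 89.89° − 84.29° = 5.60°

6.0 dB, 5.6°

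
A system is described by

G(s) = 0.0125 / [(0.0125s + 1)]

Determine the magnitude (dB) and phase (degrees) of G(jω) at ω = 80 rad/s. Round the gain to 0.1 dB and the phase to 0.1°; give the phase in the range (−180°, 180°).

At ω = 80 rad/s:
pole (1 + j80·0.0125) = 1 + j1 → |·| ≈ 1.4142, ∠ ≈ 45.00°
|G| = 0.0125 · 1 / (1.4142) ≈ 0.0088389
Gain = 20 log₁₀(0.0088389) ≈ -41.07 dB
∠G = (0°) − (45.00°) = -45.00°

-41.1 dB, -45.0°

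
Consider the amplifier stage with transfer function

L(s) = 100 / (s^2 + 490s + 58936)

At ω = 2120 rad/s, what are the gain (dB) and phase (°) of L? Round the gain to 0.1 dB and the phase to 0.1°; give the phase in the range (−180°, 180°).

-93.2 dB, -166.8°

Substitute s = j2120:
Numerator: 100 = 100 + j0
Denominator: (j2120)^2 + 490(j2120) + 58936 = -4435464 + j1038800
|N| = √(100² + 0²) ≈ 100, ∠N ≈ 0.00°
|D| = √(4435464² + 1038800²) ≈ 4.5555e+06, ∠D ≈ 166.82°
|L| = 100 / 4.5555e+06 ≈ 2.1951e-05
Gain = 20 log₁₀(2.1951e-05) ≈ -93.17 dB
∠L = 0.00° − 166.82° = -166.82°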